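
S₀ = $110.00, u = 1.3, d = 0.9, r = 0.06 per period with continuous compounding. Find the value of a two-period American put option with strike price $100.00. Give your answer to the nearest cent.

Risk-neutral probability p = (e^0.06 − 0.9)/(1.3 − 0.9) = 0.1618/0.4000 = 0.4046
Terminal stock prices: S_uu = 185.9, S_ud = 128.7, S_dd = 89.1
Terminal payoffs (K − S): max(-85.9, 0) = 0, max(-28.7, 0) = 0, max(10.9, 0) = 10.9
Node u (S = 143): continuation = e^(−0.06)·[0.4046·0.0000 + 0.5954·0.0000] = 0.0000; exercise value = 0.0000 ≤ continuation, so V_u = 0.0000
Node d (S = 99): continuation = e^(−0.06)·[0.4046·0.0000 + 0.5954·10.9000] = 6.1120; exercise value = 1.0000 ≤ continuation, so V_d = 6.1120
Node 0 (S = 110): continuation = e^(−0.06)·[0.4046·0.0000 + 0.5954·6.1120] = 3.4272; exercise value = 0.0000 ≤ continuation, so V_0 = 3.4272

$3.43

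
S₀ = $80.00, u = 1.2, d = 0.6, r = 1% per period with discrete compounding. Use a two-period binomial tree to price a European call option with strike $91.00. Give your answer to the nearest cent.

Risk-neutral probability p = (1 + 0.01 − 0.6)/(1.2 − 0.6) = 0.4100/0.6000 = 0.6833
Terminal stock prices: S_uu = 115.2, S_ud = 57.6, S_dd = 28.8
Terminal payoffs (S − K): max(24.2, 0) = 24.2, max(-33.4, 0) = 0, max(-62.2, 0) = 0
Node u (S = 96): V_u = 1/1.01·[0.6833·24.2000 + 0.3167·0.0000] = 16.3729
Node d (S = 48): V_d = 1/1.01·[0.6833·0.0000 + 0.3167·0.0000] = 0.0000
Node 0 (S = 80): V_0 = 1/1.01·[0.6833·16.3729 + 0.3167·0.0000] = 11.0774

$11.08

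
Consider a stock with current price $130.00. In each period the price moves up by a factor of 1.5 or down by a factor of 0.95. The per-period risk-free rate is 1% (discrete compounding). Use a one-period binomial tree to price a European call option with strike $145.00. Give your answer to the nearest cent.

$5.40

Risk-neutral probability p = (1 + 0.01 − 0.95)/(1.5 − 0.95) = 0.0600/0.5500 = 0.1091
Terminal stock prices: S_u = 195, S_d = 123.5
Terminal payoffs (S − K): max(50, 0) = 50, max(-21.5, 0) = 0
Node 0 (S = 130): V_0 = 1/1.01·[0.1091·50.0000 + 0.8909·0.0000] = 5.4005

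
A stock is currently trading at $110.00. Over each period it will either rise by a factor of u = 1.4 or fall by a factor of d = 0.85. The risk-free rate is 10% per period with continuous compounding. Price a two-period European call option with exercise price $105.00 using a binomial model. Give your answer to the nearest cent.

Risk-neutral probability p = (e^0.1 − 0.85)/(1.4 − 0.85) = 0.2552/0.5500 = 0.4639
Terminal stock prices: S_uu = 215.6, S_ud = 130.9, S_dd = 79.47
Terminal payoffs (S − K): max(110.6, 0) = 110.6, max(25.9, 0) = 25.9, max(-25.53, 0) = 0
Node u (S = 154): V_u = e^(−0.1)·[0.4639·110.6000 + 0.5361·25.9000] = 58.9921
Node d (S = 93.5): V_d = e^(−0.1)·[0.4639·25.9000 + 0.5361·0.0000] = 10.8727
Node 0 (S = 110): V_0 = e^(−0.1)·[0.4639·58.9921 + 0.5361·10.8727] = 30.0384

$30.04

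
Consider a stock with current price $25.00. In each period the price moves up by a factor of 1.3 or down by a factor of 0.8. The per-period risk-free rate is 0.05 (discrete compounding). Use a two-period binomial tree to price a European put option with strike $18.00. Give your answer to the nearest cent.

Risk-neutral probability p = (1 + 0.05 − 0.8)/(1.3 − 0.8) = 0.2500/0.5000 = 0.5000
Terminal stock prices: S_uu = 42.25, S_ud = 26, S_dd = 16
Terminal payoffs (K − S): max(-24.25, 0) = 0, max(-8, 0) = 0, max(2, 0) = 2
Node u (S = 32.5): V_u = 1/1.05·[0.5000·0.0000 + 0.5000·0.0000] = 0.0000
Node d (S = 20): V_d = 1/1.05·[0.5000·0.0000 + 0.5000·2.0000] = 0.9524
Node 0 (S = 25): V_0 = 1/1.05·[0.5000·0.0000 + 0.5000·0.9524] = 0.4535

$0.45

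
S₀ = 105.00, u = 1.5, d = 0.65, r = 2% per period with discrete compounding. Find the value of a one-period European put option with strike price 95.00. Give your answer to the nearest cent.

Risk-neutral probability p = (1 + 0.02 − 0.65)/(1.5 − 0.65) = 0.3700/0.8500 = 0.4353
Terminal stock prices: S_u = 157.5, S_d = 68.25
Terminal payoffs (K − S): max(-62.5, 0) = 0, max(26.75, 0) = 26.75
Node 0 (S = 105): V_0 = 1/1.02·[0.4353·0.0000 + 0.5647·26.7500] = 14.8097

14.81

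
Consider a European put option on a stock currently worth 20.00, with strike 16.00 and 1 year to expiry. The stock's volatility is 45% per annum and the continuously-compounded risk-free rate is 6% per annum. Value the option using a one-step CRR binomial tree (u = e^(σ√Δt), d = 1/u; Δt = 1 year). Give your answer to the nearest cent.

1.66

CRR parameters: u = e^(σ√Δt) = e^(0.45·√1) = 1.5683, d = 1/u = 0.6376
Per-period rate: rΔt = 0.06·1 = 0.06, so R = e^0.06 = 1.0618
Risk-neutral probability p = (e^0.06 − 0.6376)/(1.5683 − 0.6376) = 0.4242/0.9307 = 0.4558
Terminal stock prices: S_u = 31.37, S_d = 12.75
Terminal payoffs (K − S): max(-15.37, 0) = 0, max(3.247, 0) = 3.247
Node 0 (S = 20): V_0 = e^(−0.06)·[0.4558·0.0000 + 0.5442·3.2474] = 1.6643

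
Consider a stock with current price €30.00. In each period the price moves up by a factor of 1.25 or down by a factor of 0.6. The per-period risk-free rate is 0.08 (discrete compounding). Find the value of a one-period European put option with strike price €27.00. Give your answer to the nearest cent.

€2.18

Risk-neutral probability p = (1 + 0.08 − 0.6)/(1.25 − 0.6) = 0.4800/0.6500 = 0.7385
Terminal stock prices: S_u = 37.5, S_d = 18
Terminal payoffs (K − S): max(-10.5, 0) = 0, max(9, 0) = 9
Node 0 (S = 30): V_0 = 1/1.08·[0.7385·0.0000 + 0.2615·9.0000] = 2.1795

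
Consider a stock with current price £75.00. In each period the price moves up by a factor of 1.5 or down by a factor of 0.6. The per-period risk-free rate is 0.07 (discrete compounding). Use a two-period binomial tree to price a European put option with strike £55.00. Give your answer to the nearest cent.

Risk-neutral probability p = (1 + 0.07 − 0.6)/(1.5 − 0.6) = 0.4700/0.9000 = 0.5222
Terminal stock prices: S_uu = 168.8, S_ud = 67.5, S_dd = 27
Terminal payoffs (K − S): max(-113.8, 0) = 0, max(-12.5, 0) = 0, max(28, 0) = 28
Node u (S = 112.5): V_u = 1/1.07·[0.5222·0.0000 + 0.4778·0.0000] = 0.0000
Node d (S = 45): V_d = 1/1.07·[0.5222·0.0000 + 0.4778·28.0000] = 12.5026
Node 0 (S = 75): V_0 = 1/1.07·[0.5222·0.0000 + 0.4778·12.5026] = 5.5827

£5.58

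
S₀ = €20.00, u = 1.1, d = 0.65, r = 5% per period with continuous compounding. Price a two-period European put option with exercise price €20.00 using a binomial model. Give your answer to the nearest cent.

Risk-neutral probability p = (e^0.05 − 0.65)/(1.1 − 0.65) = 0.4013/0.4500 = 0.8917
Terminal stock prices: S_uu = 24.2, S_ud = 14.3, S_dd = 8.45
Terminal payoffs (K − S): max(-4.2, 0) = 0, max(5.7, 0) = 5.7, max(11.55, 0) = 11.55
Node u (S = 22): V_u = e^(−0.05)·[0.8917·0.0000 + 0.1083·5.7000] = 0.5871
Node d (S = 13): V_d = e^(−0.05)·[0.8917·5.7000 + 0.1083·11.5500] = 6.0246
Node 0 (S = 20): V_0 = e^(−0.05)·[0.8917·0.5871 + 0.1083·6.0246] = 1.1186

€1.12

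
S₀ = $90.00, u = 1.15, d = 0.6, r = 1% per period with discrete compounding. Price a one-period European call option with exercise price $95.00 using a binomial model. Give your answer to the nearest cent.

Risk-neutral probability p = (1 + 0.01 − 0.6)/(1.15 − 0.6) = 0.4100/0.5500 = 0.7455
Terminal stock prices: S_u = 103.5, S_d = 54
Terminal payoffs (S − K): max(8.5, 0) = 8.5, max(-41, 0) = 0
Node 0 (S = 90): V_0 = 1/1.01·[0.7455·8.5000 + 0.2545·0.0000] = 6.2736

$6.27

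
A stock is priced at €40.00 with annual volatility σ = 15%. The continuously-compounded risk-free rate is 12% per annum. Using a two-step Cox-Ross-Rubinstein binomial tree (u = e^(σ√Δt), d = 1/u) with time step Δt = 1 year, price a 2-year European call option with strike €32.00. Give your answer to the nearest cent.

CRR parameters: u = e^(σ√Δt) = e^(0.15·√1) = 1.1618, d = 1/u = 0.8607
Per-period rate: rΔt = 0.12·1 = 0.12, so R = e^0.12 = 1.1275
Risk-neutral probability p = (e^0.12 − 0.8607)/(1.1618 − 0.8607) = 0.2668/0.3011 = 0.8860
Terminal stock prices: S_uu = 53.99, S_ud = 40, S_dd = 29.63
Terminal payoffs (S − K): max(21.99, 0) = 21.99, max(8, 0) = 8, max(-2.367, 0) = 0
Node u (S = 46.47): V_u = e^(−0.12)·[0.8860·21.9944 + 0.1140·8.0000] = 18.0919
Node d (S = 34.43): V_d = e^(−0.12)·[0.8860·8.0000 + 0.1140·0.0000] = 6.2863
Node 0 (S = 40): V_0 = e^(−0.12)·[0.8860·18.0919 + 0.1140·6.2863] = 14.8521

€14.85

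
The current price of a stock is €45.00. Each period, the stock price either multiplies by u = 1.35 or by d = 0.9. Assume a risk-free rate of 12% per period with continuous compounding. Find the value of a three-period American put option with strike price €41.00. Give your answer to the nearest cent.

Risk-neutral probability p = (e^0.12 − 0.9)/(1.35 − 0.9) = 0.2275/0.4500 = 0.5055
Terminal stock prices: S_uuu = 110.7, S_uud = 73.81, S_udd = 49.21, S_ddd = 32.81
Terminal payoffs (K − S): max(-69.72, 0) = 0, max(-32.81, 0) = 0, max(-8.208, 0) = 0, max(8.195, 0) = 8.195
Node uu (S = 82.01): continuation = e^(−0.12)·[0.5055·0.0000 + 0.4945·0.0000] = 0.0000; exercise value = 0.0000 ≤ continuation, so V_uu = 0.0000
Node ud (S = 54.68): continuation = e^(−0.12)·[0.5055·0.0000 + 0.4945·0.0000] = 0.0000; exercise value = 0.0000 ≤ continuation, so V_ud = 0.0000
Node dd (S = 36.45): continuation = e^(−0.12)·[0.5055·0.0000 + 0.4945·8.1950] = 3.5938; exercise value = 4.5500 > continuation, so V_dd = 4.5500 (exercise)
Node u (S = 60.75): continuation = e^(−0.12)·[0.5055·0.0000 + 0.4945·0.0000] = 0.0000; exercise value = 0.0000 ≤ continuation, so V_u = 0.0000
Node d (S = 40.5): continuation = e^(−0.12)·[0.5055·0.0000 + 0.4945·4.5500] = 1.9954; exercise value = 0.5000 ≤ continuation, so V_d = 1.9954
Node 0 (S = 45): continuation = e^(−0.12)·[0.5055·0.0000 + 0.4945·1.9954] = 0.8750; exercise value = 0.0000 ≤ continuation, so V_0 = 0.8750

€0.88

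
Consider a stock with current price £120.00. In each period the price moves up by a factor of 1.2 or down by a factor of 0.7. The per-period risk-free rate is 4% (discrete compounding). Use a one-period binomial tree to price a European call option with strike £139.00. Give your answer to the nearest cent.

Risk-neutral probability p = (1 + 0.04 − 0.7)/(1.2 − 0.7) = 0.3400/0.5000 = 0.6800
Terminal stock prices: S_u = 144, S_d = 84
Terminal payoffs (S − K): max(5, 0) = 5, max(-55, 0) = 0
Node 0 (S = 120): V_0 = 1/1.04·[0.6800·5.0000 + 0.3200·0.0000] = 3.2692

£3.27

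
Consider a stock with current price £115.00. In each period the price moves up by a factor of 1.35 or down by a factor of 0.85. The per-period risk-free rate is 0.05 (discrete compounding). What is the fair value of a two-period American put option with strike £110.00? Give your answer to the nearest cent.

£8.79

Risk-neutral probability p = (1 + 0.05 − 0.85)/(1.35 − 0.85) = 0.2000/0.5000 = 0.4000
Terminal stock prices: S_uu = 209.6, S_ud = 132, S_dd = 83.09
Terminal payoffs (K − S): max(-99.59, 0) = 0, max(-21.96, 0) = 0, max(26.91, 0) = 26.91
Node u (S = 155.2): continuation = 1/1.05·[0.4000·0.0000 + 0.6000·0.0000] = 0.0000; exercise value = 0.0000 ≤ continuation, so V_u = 0.0000
Node d (S = 97.75): continuation = 1/1.05·[0.4000·0.0000 + 0.6000·26.9125] = 15.3786; exercise value = 12.2500 ≤ continuation, so V_d = 15.3786
Node 0 (S = 115): continuation = 1/1.05·[0.4000·0.0000 + 0.6000·15.3786] = 8.7878; exercise value = 0.0000 ≤ continuation, so V_0 = 8.7878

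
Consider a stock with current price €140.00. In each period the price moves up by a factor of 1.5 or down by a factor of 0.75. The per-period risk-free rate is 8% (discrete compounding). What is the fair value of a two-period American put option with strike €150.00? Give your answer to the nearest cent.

€23.33

Risk-neutral probability p = (1 + 0.08 − 0.75)/(1.5 − 0.75) = 0.3300/0.7500 = 0.4400
Terminal stock prices: S_uu = 315, S_ud = 157.5, S_dd = 78.75
Terminal payoffs (K − S): max(-165, 0) = 0, max(-7.5, 0) = 0, max(71.25, 0) = 71.25
Node u (S = 210): continuation = 1/1.08·[0.4400·0.0000 + 0.5600·0.0000] = 0.0000; exercise value = 0.0000 ≤ continuation, so V_u = 0.0000
Node d (S = 105): continuation = 1/1.08·[0.4400·0.0000 + 0.5600·71.2500] = 36.9444; exercise value = 45.0000 > continuation, so V_d = 45.0000 (exercise)
Node 0 (S = 140): continuation = 1/1.08·[0.4400·0.0000 + 0.5600·45.0000] = 23.3333; exercise value = 10.0000 ≤ continuation, so V_0 = 23.3333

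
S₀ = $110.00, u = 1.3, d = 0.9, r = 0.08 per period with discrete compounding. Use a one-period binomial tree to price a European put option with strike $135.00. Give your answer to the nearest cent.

$18.33

Risk-neutral probability p = (1 + 0.08 − 0.9)/(1.3 − 0.9) = 0.1800/0.4000 = 0.4500
Terminal stock prices: S_u = 143, S_d = 99
Terminal payoffs (K − S): max(-8, 0) = 0, max(36, 0) = 36
Node 0 (S = 110): V_0 = 1/1.08·[0.4500·0.0000 + 0.5500·36.0000] = 18.3333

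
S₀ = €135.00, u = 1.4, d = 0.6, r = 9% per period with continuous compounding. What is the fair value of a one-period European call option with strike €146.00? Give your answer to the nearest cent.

€24.28

Risk-neutral probability p = (e^0.09 − 0.6)/(1.4 − 0.6) = 0.4942/0.8000 = 0.6177
Terminal stock prices: S_u = 189, S_d = 81
Terminal payoffs (S − K): max(43, 0) = 43, max(-65, 0) = 0
Node 0 (S = 135): V_0 = e^(−0.09)·[0.6177·43.0000 + 0.3823·0.0000] = 24.2757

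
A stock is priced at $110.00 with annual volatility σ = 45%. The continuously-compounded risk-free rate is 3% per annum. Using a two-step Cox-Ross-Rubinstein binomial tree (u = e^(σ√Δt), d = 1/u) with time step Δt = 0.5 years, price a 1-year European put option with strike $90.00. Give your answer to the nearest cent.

CRR parameters: u = e^(σ√Δt) = e^(0.45·√0.5) = 1.3746, d = 1/u = 0.7275
Per-period rate: rΔt = 0.03·0.5 = 0.015, so R = e^0.015 = 1.0151
Risk-neutral probability p = (e^0.015 − 0.7275)/(1.3746 − 0.7275) = 0.2877/0.6472 = 0.4445
Terminal stock prices: S_uu = 207.9, S_ud = 110, S_dd = 58.21
Terminal payoffs (K − S): max(-117.9, 0) = 0, max(-20, 0) = 0, max(31.79, 0) = 31.79
Node u (S = 151.2): V_u = e^(−0.015)·[0.4445·0.0000 + 0.5555·0.0000] = 0.0000
Node d (S = 80.02): V_d = e^(−0.015)·[0.4445·0.0000 + 0.5555·31.7884] = 17.3966
Node 0 (S = 110): V_0 = e^(−0.015)·[0.4445·0.0000 + 0.5555·17.3966] = 9.5205

$9.52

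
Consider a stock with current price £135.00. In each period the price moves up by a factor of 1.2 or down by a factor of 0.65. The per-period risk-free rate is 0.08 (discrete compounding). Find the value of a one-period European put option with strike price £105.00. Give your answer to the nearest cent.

Risk-neutral probability p = (1 + 0.08 − 0.65)/(1.2 − 0.65) = 0.4300/0.5500 = 0.7818
Terminal stock prices: S_u = 162, S_d = 87.75
Terminal payoffs (K − S): max(-57, 0) = 0, max(17.25, 0) = 17.25
Node 0 (S = 135): V_0 = 1/1.08·[0.7818·0.0000 + 0.2182·17.2500] = 3.4848

£3.48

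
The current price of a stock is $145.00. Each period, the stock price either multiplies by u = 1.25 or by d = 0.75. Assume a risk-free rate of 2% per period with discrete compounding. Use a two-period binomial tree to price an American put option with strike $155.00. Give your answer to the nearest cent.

Risk-neutral probability p = (1 + 0.02 − 0.75)/(1.25 − 0.75) = 0.2700/0.5000 = 0.5400
Terminal stock prices: S_uu = 226.6, S_ud = 135.9, S_dd = 81.56
Terminal payoffs (K − S): max(-71.56, 0) = 0, max(19.06, 0) = 19.06, max(73.44, 0) = 73.44
Node u (S = 181.2): continuation = 1/1.02·[0.5400·0.0000 + 0.4600·19.0625] = 8.5968; exercise value = 0.0000 ≤ continuation, so V_u = 8.5968
Node d (S = 108.8): continuation = 1/1.02·[0.5400·19.0625 + 0.4600·73.4375] = 43.2108; exercise value = 46.2500 > continuation, so V_d = 46.2500 (exercise)
Node 0 (S = 145): continuation = 1/1.02·[0.5400·8.5968 + 0.4600·46.2500] = 25.4091; exercise value = 10.0000 ≤ continuation, so V_0 = 25.4091

$25.41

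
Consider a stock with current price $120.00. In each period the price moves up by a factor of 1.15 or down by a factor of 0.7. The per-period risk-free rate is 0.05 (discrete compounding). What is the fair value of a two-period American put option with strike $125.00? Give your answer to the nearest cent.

Risk-neutral probability p = (1 + 0.05 − 0.7)/(1.15 − 0.7) = 0.3500/0.4500 = 0.7778
Terminal stock prices: S_uu = 158.7, S_ud = 96.6, S_dd = 58.8
Terminal payoffs (K − S): max(-33.7, 0) = 0, max(28.4, 0) = 28.4, max(66.2, 0) = 66.2
Node u (S = 138): continuation = 1/1.05·[0.7778·0.0000 + 0.2222·28.4000] = 6.0106; exercise value = 0.0000 ≤ continuation, so V_u = 6.0106
Node d (S = 84): continuation = 1/1.05·[0.7778·28.4000 + 0.2222·66.2000] = 35.0476; exercise value = 41.0000 > continuation, so V_d = 41.0000 (exercise)
Node 0 (S = 120): continuation = 1/1.05·[0.7778·6.0106 + 0.2222·41.0000] = 13.1295; exercise value = 5.0000 ≤ continuation, so V_0 = 13.1295

$13.13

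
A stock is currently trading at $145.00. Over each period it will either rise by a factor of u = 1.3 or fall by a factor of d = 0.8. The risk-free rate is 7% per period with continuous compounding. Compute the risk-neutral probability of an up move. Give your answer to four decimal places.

p = 0.5450

Risk-neutral probability p = (e^0.07 − 0.8)/(1.3 − 0.8) = 0.2725/0.5000 = 0.5450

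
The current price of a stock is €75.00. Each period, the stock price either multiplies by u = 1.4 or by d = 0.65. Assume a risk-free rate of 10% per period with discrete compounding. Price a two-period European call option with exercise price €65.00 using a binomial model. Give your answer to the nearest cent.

€25.69

Risk-neutral probability p = (1 + 0.1 − 0.65)/(1.4 − 0.65) = 0.4500/0.7500 = 0.6000
Terminal stock prices: S_uu = 147, S_ud = 68.25, S_dd = 31.69
Terminal payoffs (S − K): max(82, 0) = 82, max(3.25, 0) = 3.25, max(-33.31, 0) = 0
Node u (S = 105): V_u = 1/1.1·[0.6000·82.0000 + 0.4000·3.2500] = 45.9091
Node d (S = 48.75): V_d = 1/1.1·[0.6000·3.2500 + 0.4000·0.0000] = 1.7727
Node 0 (S = 75): V_0 = 1/1.1·[0.6000·45.9091 + 0.4000·1.7727] = 25.6860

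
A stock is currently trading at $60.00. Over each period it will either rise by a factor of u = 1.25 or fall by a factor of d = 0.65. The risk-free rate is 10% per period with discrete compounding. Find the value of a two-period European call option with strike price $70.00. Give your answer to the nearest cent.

Risk-neutral probability p = (1 + 0.1 − 0.65)/(1.25 − 0.65) = 0.4500/0.6000 = 0.7500
Terminal stock prices: S_uu = 93.75, S_ud = 48.75, S_dd = 25.35
Terminal payoffs (S − K): max(23.75, 0) = 23.75, max(-21.25, 0) = 0, max(-44.65, 0) = 0
Node u (S = 75): V_u = 1/1.1·[0.7500·23.7500 + 0.2500·0.0000] = 16.1932
Node d (S = 39): V_d = 1/1.1·[0.7500·0.0000 + 0.2500·0.0000] = 0.0000
Node 0 (S = 60): V_0 = 1/1.1·[0.7500·16.1932 + 0.2500·0.0000] = 11.0408

$11.04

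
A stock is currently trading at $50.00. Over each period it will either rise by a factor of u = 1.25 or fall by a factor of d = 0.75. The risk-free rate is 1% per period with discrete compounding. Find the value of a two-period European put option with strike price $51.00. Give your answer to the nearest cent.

$7.19

Risk-neutral probability p = (1 + 0.01 − 0.75)/(1.25 − 0.75) = 0.2600/0.5000 = 0.5200
Terminal stock prices: S_uu = 78.12, S_ud = 46.88, S_dd = 28.12
Terminal payoffs (K − S): max(-27.12, 0) = 0, max(4.125, 0) = 4.125, max(22.88, 0) = 22.88
Node u (S = 62.5): V_u = 1/1.01·[0.5200·0.0000 + 0.4800·4.1250] = 1.9604
Node d (S = 37.5): V_d = 1/1.01·[0.5200·4.1250 + 0.4800·22.8750] = 12.9950
Node 0 (S = 50): V_0 = 1/1.01·[0.5200·1.9604 + 0.4800·12.9950] = 7.1852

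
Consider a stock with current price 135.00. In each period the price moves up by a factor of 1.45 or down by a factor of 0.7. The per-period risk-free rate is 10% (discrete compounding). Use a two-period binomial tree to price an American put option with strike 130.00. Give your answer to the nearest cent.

15.06

Risk-neutral probability p = (1 + 0.1 − 0.7)/(1.45 − 0.7) = 0.4000/0.7500 = 0.5333
Terminal stock prices: S_uu = 283.8, S_ud = 137, S_dd = 66.15
Terminal payoffs (K − S): max(-153.8, 0) = 0, max(-7.025, 0) = 0, max(63.85, 0) = 63.85
Node u (S = 195.8): continuation = 1/1.1·[0.5333·0.0000 + 0.4667·0.0000] = 0.0000; exercise value = 0.0000 ≤ continuation, so V_u = 0.0000
Node d (S = 94.5): continuation = 1/1.1·[0.5333·0.0000 + 0.4667·63.8500] = 27.0879; exercise value = 35.5000 > continuation, so V_d = 35.5000 (exercise)
Node 0 (S = 135): continuation = 1/1.1·[0.5333·0.0000 + 0.4667·35.5000] = 15.0606; exercise value = 0.0000 ≤ continuation, so V_0 = 15.0606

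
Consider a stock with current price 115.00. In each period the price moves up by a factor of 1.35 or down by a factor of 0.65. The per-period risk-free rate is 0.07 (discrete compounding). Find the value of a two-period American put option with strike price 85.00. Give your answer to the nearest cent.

Risk-neutral probability p = (1 + 0.07 − 0.65)/(1.35 − 0.65) = 0.4200/0.7000 = 0.6000
Terminal stock prices: S_uu = 209.6, S_ud = 100.9, S_dd = 48.59
Terminal payoffs (K − S): max(-124.6, 0) = 0, max(-15.91, 0) = 0, max(36.41, 0) = 36.41
Node u (S = 155.2): continuation = 1/1.07·[0.6000·0.0000 + 0.4000·0.0000] = 0.0000; exercise value = 0.0000 ≤ continuation, so V_u = 0.0000
Node d (S = 74.75): continuation = 1/1.07·[0.6000·0.0000 + 0.4000·36.4125] = 13.6121; exercise value = 10.2500 ≤ continuation, so V_d = 13.6121
Node 0 (S = 115): continuation = 1/1.07·[0.6000·0.0000 + 0.4000·13.6121] = 5.0887; exercise value = 0.0000 ≤ continuation, so V_0 = 5.0887

5.09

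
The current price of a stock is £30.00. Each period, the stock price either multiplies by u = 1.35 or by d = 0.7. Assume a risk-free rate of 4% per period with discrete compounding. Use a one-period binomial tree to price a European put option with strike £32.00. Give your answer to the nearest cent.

Risk-neutral probability p = (1 + 0.04 − 0.7)/(1.35 − 0.7) = 0.3400/0.6500 = 0.5231
Terminal stock prices: S_u = 40.5, S_d = 21
Terminal payoffs (K − S): max(-8.5, 0) = 0, max(11, 0) = 11
Node 0 (S = 30): V_0 = 1/1.04·[0.5231·0.0000 + 0.4769·11.0000] = 5.0444

£5.04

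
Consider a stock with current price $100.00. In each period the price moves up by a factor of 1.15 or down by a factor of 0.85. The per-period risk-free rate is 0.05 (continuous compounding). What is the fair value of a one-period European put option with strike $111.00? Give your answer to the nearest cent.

Risk-neutral probability p = (e^0.05 − 0.85)/(1.15 − 0.85) = 0.2013/0.3000 = 0.6709
Terminal stock prices: S_u = 115, S_d = 85
Terminal payoffs (K − S): max(-4, 0) = 0, max(26, 0) = 26
Node 0 (S = 100): V_0 = e^(−0.05)·[0.6709·0.0000 + 0.3291·26.0000] = 8.1392

$8.14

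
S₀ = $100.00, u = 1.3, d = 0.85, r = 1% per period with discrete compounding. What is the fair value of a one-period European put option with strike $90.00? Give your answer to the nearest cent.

$3.19

Risk-neutral probability p = (1 + 0.01 − 0.85)/(1.3 − 0.85) = 0.1600/0.4500 = 0.3556
Terminal stock prices: S_u = 130, S_d = 85
Terminal payoffs (K − S): max(-40, 0) = 0, max(5, 0) = 5
Node 0 (S = 100): V_0 = 1/1.01·[0.3556·0.0000 + 0.6444·5.0000] = 3.1903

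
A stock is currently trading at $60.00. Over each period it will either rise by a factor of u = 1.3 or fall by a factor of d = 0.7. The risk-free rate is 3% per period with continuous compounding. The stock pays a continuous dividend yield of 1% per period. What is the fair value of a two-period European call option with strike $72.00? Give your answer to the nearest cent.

Per-period risk-free factor R = e^0.03 = 1.0305; dividend-adjusted growth = e^(0.03−0.01) = 1.0202.
Risk-neutral probability p = (1.0202 − 0.7)/(1.3 − 0.7) = 0.3202/0.6000 = 0.5337
Terminal stock prices: S_uu = 101.4, S_ud = 54.6, S_dd = 29.4
Terminal payoffs (S − K): max(29.4, 0) = 29.4, max(-17.4, 0) = 0, max(-42.6, 0) = 0
Node u (S = 78): V_u = e^(−0.03)·[0.5337·29.4000 + 0.4663·0.0000] = 15.2262
Node d (S = 42): V_d = e^(−0.03)·[0.5337·0.0000 + 0.4663·0.0000] = 0.0000
Node 0 (S = 60): V_0 = e^(−0.03)·[0.5337·15.2262 + 0.4663·0.0000] = 7.8856

$7.89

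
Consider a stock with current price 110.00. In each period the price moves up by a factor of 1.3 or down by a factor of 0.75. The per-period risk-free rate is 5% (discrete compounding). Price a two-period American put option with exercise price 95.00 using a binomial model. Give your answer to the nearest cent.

6.21

Risk-neutral probability p = (1 + 0.05 − 0.75)/(1.3 − 0.75) = 0.3000/0.5500 = 0.5455
Terminal stock prices: S_uu = 185.9, S_ud = 107.2, S_dd = 61.88
Terminal payoffs (K − S): max(-90.9, 0) = 0, max(-12.25, 0) = 0, max(33.12, 0) = 33.12
Node u (S = 143): continuation = 1/1.05·[0.5455·0.0000 + 0.4545·0.0000] = 0.0000; exercise value = 0.0000 ≤ continuation, so V_u = 0.0000
Node d (S = 82.5): continuation = 1/1.05·[0.5455·0.0000 + 0.4545·33.1250] = 14.3398; exercise value = 12.5000 ≤ continuation, so V_d = 14.3398
Node 0 (S = 110): continuation = 1/1.05·[0.5455·0.0000 + 0.4545·14.3398] = 6.2077; exercise value = 0.0000 ≤ continuation, so V_0 = 6.2077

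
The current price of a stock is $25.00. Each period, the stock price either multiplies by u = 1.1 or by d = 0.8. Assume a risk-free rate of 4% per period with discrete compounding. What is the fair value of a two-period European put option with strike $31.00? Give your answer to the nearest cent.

Risk-neutral probability p = (1 + 0.04 − 0.8)/(1.1 − 0.8) = 0.2400/0.3000 = 0.8000
Terminal stock prices: S_uu = 30.25, S_ud = 22, S_dd = 16
Terminal payoffs (K − S): max(0.75, 0) = 0.75, max(9, 0) = 9, max(15, 0) = 15
Node u (S = 27.5): V_u = 1/1.04·[0.8000·0.7500 + 0.2000·9.0000] = 2.3077
Node d (S = 20): V_d = 1/1.04·[0.8000·9.0000 + 0.2000·15.0000] = 9.8077
Node 0 (S = 25): V_0 = 1/1.04·[0.8000·2.3077 + 0.2000·9.8077] = 3.6612

$3.66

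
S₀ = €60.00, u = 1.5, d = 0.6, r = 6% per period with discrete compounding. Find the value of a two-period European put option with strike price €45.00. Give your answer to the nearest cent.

Risk-neutral probability p = (1 + 0.06 − 0.6)/(1.5 − 0.6) = 0.4600/0.9000 = 0.5111
Terminal stock prices: S_uu = 135, S_ud = 54, S_dd = 21.6
Terminal payoffs (K − S): max(-90, 0) = 0, max(-9, 0) = 0, max(23.4, 0) = 23.4
Node u (S = 90): V_u = 1/1.06·[0.5111·0.0000 + 0.4889·0.0000] = 0.0000
Node d (S = 36): V_d = 1/1.06·[0.5111·0.0000 + 0.4889·23.4000] = 10.7925
Node 0 (S = 60): V_0 = 1/1.06·[0.5111·0.0000 + 0.4889·10.7925] = 4.9777

€4.98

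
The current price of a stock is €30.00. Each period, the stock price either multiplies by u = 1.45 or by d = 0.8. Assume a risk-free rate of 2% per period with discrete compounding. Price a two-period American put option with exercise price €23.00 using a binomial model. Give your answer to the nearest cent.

€1.60

Risk-neutral probability p = (1 + 0.02 − 0.8)/(1.45 − 0.8) = 0.2200/0.6500 = 0.3385
Terminal stock prices: S_uu = 63.08, S_ud = 34.8, S_dd = 19.2
Terminal payoffs (K − S): max(-40.08, 0) = 0, max(-11.8, 0) = 0, max(3.8, 0) = 3.8
Node u (S = 43.5): continuation = 1/1.02·[0.3385·0.0000 + 0.6615·0.0000] = 0.0000; exercise value = 0.0000 ≤ continuation, so V_u = 0.0000
Node d (S = 24): continuation = 1/1.02·[0.3385·0.0000 + 0.6615·3.8000] = 2.4646; exercise value = 0.0000 ≤ continuation, so V_d = 2.4646
Node 0 (S = 30): continuation = 1/1.02·[0.3385·0.0000 + 0.6615·2.4646] = 1.5984; exercise value = 0.0000 ≤ continuation, so V_0 = 1.5984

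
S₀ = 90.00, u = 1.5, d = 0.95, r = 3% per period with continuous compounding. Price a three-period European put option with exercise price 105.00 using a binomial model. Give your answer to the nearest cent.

15.83

Risk-neutral probability p = (e^0.03 − 0.95)/(1.5 − 0.95) = 0.0805/0.5500 = 0.1463
Terminal stock prices: S_uuu = 303.8, S_uud = 192.4, S_udd = 121.8, S_ddd = 77.16
Terminal payoffs (K − S): max(-198.8, 0) = 0, max(-87.38, 0) = 0, max(-16.84, 0) = 0, max(27.84, 0) = 27.84
Node uu (S = 202.5): V_uu = e^(−0.03)·[0.1463·0.0000 + 0.8537·0.0000] = 0.0000
Node ud (S = 128.2): V_ud = e^(−0.03)·[0.1463·0.0000 + 0.8537·0.0000] = 0.0000
Node dd (S = 81.22): V_dd = e^(−0.03)·[0.1463·0.0000 + 0.8537·27.8363] = 23.0620
Node u (S = 135): V_u = e^(−0.03)·[0.1463·0.0000 + 0.8537·0.0000] = 0.0000
Node d (S = 85.5): V_d = e^(−0.03)·[0.1463·0.0000 + 0.8537·23.0620] = 19.1066
Node 0 (S = 90): V_0 = e^(−0.03)·[0.1463·0.0000 + 0.8537·19.1066] = 15.8296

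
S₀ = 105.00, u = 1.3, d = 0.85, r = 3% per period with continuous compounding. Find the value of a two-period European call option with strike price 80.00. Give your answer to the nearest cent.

Risk-neutral probability p = (e^0.03 − 0.85)/(1.3 − 0.85) = 0.1805/0.4500 = 0.4010
Terminal stock prices: S_uu = 177.5, S_ud = 116, S_dd = 75.86
Terminal payoffs (S − K): max(97.45, 0) = 97.45, max(36.02, 0) = 36.02, max(-4.138, 0) = 0
Node u (S = 136.5): V_u = e^(−0.03)·[0.4010·97.4500 + 0.5990·36.0250] = 58.8644
Node d (S = 89.25): V_d = e^(−0.03)·[0.4010·36.0250 + 0.5990·0.0000] = 14.0194
Node 0 (S = 105): V_0 = e^(−0.03)·[0.4010·58.8644 + 0.5990·14.0194] = 31.0569

31.06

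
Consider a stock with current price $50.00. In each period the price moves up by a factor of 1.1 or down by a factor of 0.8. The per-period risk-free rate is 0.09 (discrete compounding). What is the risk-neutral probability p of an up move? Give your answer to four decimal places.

p = 0.9667

Risk-neutral probability p = (1 + 0.09 − 0.8)/(1.1 − 0.8) = 0.2900/0.3000 = 0.9667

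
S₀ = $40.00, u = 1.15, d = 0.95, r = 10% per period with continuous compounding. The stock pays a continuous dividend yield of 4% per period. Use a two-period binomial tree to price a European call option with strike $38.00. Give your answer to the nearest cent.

Per-period risk-free factor R = e^0.1 = 1.1052; dividend-adjusted growth = e^(0.1−0.04) = 1.0618.
Risk-neutral probability p = (1.0618 − 0.95)/(1.15 − 0.95) = 0.1118/0.2000 = 0.5592
Terminal stock prices: S_uu = 52.9, S_ud = 43.7, S_dd = 36.1
Terminal payoffs (S − K): max(14.9, 0) = 14.9, max(5.7, 0) = 5.7, max(-1.9, 0) = 0
Node u (S = 46): V_u = e^(−0.1)·[0.5592·14.9000 + 0.4408·5.7000] = 9.8125
Node d (S = 38): V_d = e^(−0.1)·[0.5592·5.7000 + 0.4408·0.0000] = 2.8840
Node 0 (S = 40): V_0 = e^(−0.1)·[0.5592·9.8125 + 0.4408·2.8840] = 6.1152

$6.12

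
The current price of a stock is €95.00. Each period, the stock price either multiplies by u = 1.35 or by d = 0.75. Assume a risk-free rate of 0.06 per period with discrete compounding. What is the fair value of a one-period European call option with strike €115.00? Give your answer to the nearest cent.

€6.46

Risk-neutral probability p = (1 + 0.06 − 0.75)/(1.35 − 0.75) = 0.3100/0.6000 = 0.5167
Terminal stock prices: S_u = 128.2, S_d = 71.25
Terminal payoffs (S − K): max(13.25, 0) = 13.25, max(-43.75, 0) = 0
Node 0 (S = 95): V_0 = 1/1.06·[0.5167·13.2500 + 0.4833·0.0000] = 6.4583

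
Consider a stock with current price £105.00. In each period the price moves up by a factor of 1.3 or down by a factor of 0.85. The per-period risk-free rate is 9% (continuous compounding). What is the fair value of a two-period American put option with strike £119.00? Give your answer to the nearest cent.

Risk-neutral probability p = (e^0.09 − 0.85)/(1.3 − 0.85) = 0.2442/0.4500 = 0.5426
Terminal stock prices: S_uu = 177.5, S_ud = 116, S_dd = 75.86
Terminal payoffs (K − S): max(-58.45, 0) = 0, max(2.975, 0) = 2.975, max(43.14, 0) = 43.14
Node u (S = 136.5): continuation = e^(−0.09)·[0.5426·0.0000 + 0.4574·2.9750] = 1.2436; exercise value = 0.0000 ≤ continuation, so V_u = 1.2436
Node d (S = 89.25): continuation = e^(−0.09)·[0.5426·2.9750 + 0.4574·43.1375] = 19.5078; exercise value = 29.7500 > continuation, so V_d = 29.7500 (exercise)
Node 0 (S = 105): continuation = e^(−0.09)·[0.5426·1.2436 + 0.4574·29.7500] = 13.0529; exercise value = 14.0000 > continuation, so V_0 = 14.0000 (exercise)

£14.00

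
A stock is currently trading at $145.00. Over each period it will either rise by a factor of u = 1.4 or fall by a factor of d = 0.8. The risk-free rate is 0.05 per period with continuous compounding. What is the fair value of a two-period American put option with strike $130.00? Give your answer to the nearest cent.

Risk-neutral probability p = (e^0.05 − 0.8)/(1.4 − 0.8) = 0.2513/0.6000 = 0.4188
Terminal stock prices: S_uu = 284.2, S_ud = 162.4, S_dd = 92.8
Terminal payoffs (K − S): max(-154.2, 0) = 0, max(-32.4, 0) = 0, max(37.2, 0) = 37.2
Node u (S = 203): continuation = e^(−0.05)·[0.4188·0.0000 + 0.5812·0.0000] = 0.0000; exercise value = 0.0000 ≤ continuation, so V_u = 0.0000
Node d (S = 116): continuation = e^(−0.05)·[0.4188·0.0000 + 0.5812·37.2000] = 20.5667; exercise value = 14.0000 ≤ continuation, so V_d = 20.5667
Node 0 (S = 145): continuation = e^(−0.05)·[0.4188·0.0000 + 0.5812·20.5667] = 11.3707; exercise value = 0.0000 ≤ continuation, so V_0 = 11.3707

$11.37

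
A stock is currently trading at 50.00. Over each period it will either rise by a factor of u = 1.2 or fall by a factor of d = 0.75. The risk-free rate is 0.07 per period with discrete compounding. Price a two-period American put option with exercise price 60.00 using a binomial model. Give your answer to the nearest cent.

10.00

Risk-neutral probability p = (1 + 0.07 − 0.75)/(1.2 − 0.75) = 0.3200/0.4500 = 0.7111
Terminal stock prices: S_uu = 72, S_ud = 45, S_dd = 28.12
Terminal payoffs (K − S): max(-12, 0) = 0, max(15, 0) = 15, max(31.88, 0) = 31.88
Node u (S = 60): continuation = 1/1.07·[0.7111·0.0000 + 0.2889·15.0000] = 4.0498; exercise value = 0.0000 ≤ continuation, so V_u = 4.0498
Node d (S = 37.5): continuation = 1/1.07·[0.7111·15.0000 + 0.2889·31.8750] = 18.5748; exercise value = 22.5000 > continuation, so V_d = 22.5000 (exercise)
Node 0 (S = 50): continuation = 1/1.07·[0.7111·4.0498 + 0.2889·22.5000] = 8.7663; exercise value = 10.0000 > continuation, so V_0 = 10.0000 (exercise)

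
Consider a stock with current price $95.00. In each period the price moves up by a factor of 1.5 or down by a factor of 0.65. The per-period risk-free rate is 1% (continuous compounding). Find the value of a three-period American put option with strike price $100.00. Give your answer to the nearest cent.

Risk-neutral probability p = (e^0.01 − 0.65)/(1.5 − 0.65) = 0.3601/0.8500 = 0.4236
Terminal stock prices: S_uuu = 320.6, S_uud = 138.9, S_udd = 60.21, S_ddd = 26.09
Terminal payoffs (K − S): max(-220.6, 0) = 0, max(-38.94, 0) = 0, max(39.79, 0) = 39.79, max(73.91, 0) = 73.91
Node uu (S = 213.8): continuation = e^(−0.01)·[0.4236·0.0000 + 0.5764·0.0000] = 0.0000; exercise value = 0.0000 ≤ continuation, so V_uu = 0.0000
Node ud (S = 92.62): continuation = e^(−0.01)·[0.4236·0.0000 + 0.5764·39.7937] = 22.7093; exercise value = 7.3750 ≤ continuation, so V_ud = 22.7093
Node dd (S = 40.14): continuation = e^(−0.01)·[0.4236·39.7937 + 0.5764·73.9106] = 58.8675; exercise value = 59.8625 > continuation, so V_dd = 59.8625 (exercise)
Node u (S = 142.5): continuation = e^(−0.01)·[0.4236·0.0000 + 0.5764·22.7093] = 12.9597; exercise value = 0.0000 ≤ continuation, so V_u = 12.9597
Node d (S = 61.75): continuation = e^(−0.01)·[0.4236·22.7093 + 0.5764·59.8625] = 43.6858; exercise value = 38.2500 ≤ continuation, so V_d = 43.6858
Node 0 (S = 95): continuation = e^(−0.01)·[0.4236·12.9597 + 0.5764·43.6858] = 30.3654; exercise value = 5.0000 ≤ continuation, so V_0 = 30.3654

$30.37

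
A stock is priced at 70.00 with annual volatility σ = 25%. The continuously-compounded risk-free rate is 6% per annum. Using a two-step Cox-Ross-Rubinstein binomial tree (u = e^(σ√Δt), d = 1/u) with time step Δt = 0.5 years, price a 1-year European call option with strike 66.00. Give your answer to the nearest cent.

CRR parameters: u = e^(σ√Δt) = e^(0.25·√0.5) = 1.1934, d = 1/u = 0.8380
Per-period rate: rΔt = 0.06·0.5 = 0.03, so R = e^0.03 = 1.0305
Risk-neutral probability p = (e^0.03 − 0.8380)/(1.1934 − 0.8380) = 0.1925/0.3554 = 0.5416
Terminal stock prices: S_uu = 99.69, S_ud = 70, S_dd = 49.15
Terminal payoffs (S − K): max(33.69, 0) = 33.69, max(4, 0) = 4, max(-16.85, 0) = 0
Node u (S = 83.54): V_u = e^(−0.03)·[0.5416·33.6883 + 0.4584·4.0000] = 19.4861
Node d (S = 58.66): V_d = e^(−0.03)·[0.5416·4.0000 + 0.4584·0.0000] = 2.1024
Node 0 (S = 70): V_0 = e^(−0.03)·[0.5416·19.4861 + 0.4584·2.1024] = 11.1772

11.18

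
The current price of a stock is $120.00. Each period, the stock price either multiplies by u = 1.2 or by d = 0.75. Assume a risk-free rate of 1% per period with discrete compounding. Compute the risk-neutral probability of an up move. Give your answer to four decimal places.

p = 0.5778

Risk-neutral probability p = (1 + 0.01 − 0.75)/(1.2 − 0.75) = 0.2600/0.4500 = 0.5778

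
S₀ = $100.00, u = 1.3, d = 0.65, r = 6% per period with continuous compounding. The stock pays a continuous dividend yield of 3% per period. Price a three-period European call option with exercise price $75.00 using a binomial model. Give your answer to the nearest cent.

Per-period risk-free factor R = e^0.06 = 1.0618; dividend-adjusted growth = e^(0.06−0.03) = 1.0305.
Risk-neutral probability p = (1.0305 − 0.65)/(1.3 − 0.65) = 0.3805/0.6500 = 0.5853
Terminal stock prices: S_uuu = 219.7, S_uud = 109.9, S_udd = 54.93, S_ddd = 27.46
Terminal payoffs (S − K): max(144.7, 0) = 144.7, max(34.85, 0) = 34.85, max(-20.07, 0) = 0, max(-47.54, 0) = 0
Node uu (S = 169): V_uu = e^(−0.06)·[0.5853·144.7000 + 0.4147·34.8500] = 93.3730
Node ud (S = 84.5): V_ud = e^(−0.06)·[0.5853·34.8500 + 0.4147·0.0000] = 19.2103
Node dd (S = 42.25): V_dd = e^(−0.06)·[0.5853·0.0000 + 0.4147·0.0000] = 0.0000
Node u (S = 130): V_u = e^(−0.06)·[0.5853·93.3730 + 0.4147·19.2103] = 58.9722
Node d (S = 65): V_d = e^(−0.06)·[0.5853·19.2103 + 0.4147·0.0000] = 10.5893
Node 0 (S = 100): V_0 = e^(−0.06)·[0.5853·58.9722 + 0.4147·10.5893] = 36.6426

$36.64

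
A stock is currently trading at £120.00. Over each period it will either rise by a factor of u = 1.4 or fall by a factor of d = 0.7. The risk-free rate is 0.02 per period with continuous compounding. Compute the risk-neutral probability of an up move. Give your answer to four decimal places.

p = 0.4574

Risk-neutral probability p = (e^0.02 − 0.7)/(1.4 − 0.7) = 0.3202/0.7000 = 0.4574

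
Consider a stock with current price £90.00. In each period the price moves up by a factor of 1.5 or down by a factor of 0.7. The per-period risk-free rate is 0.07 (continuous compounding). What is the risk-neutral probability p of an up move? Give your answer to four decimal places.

Risk-neutral probability p = (e^0.07 − 0.7)/(1.5 − 0.7) = 0.3725/0.8000 = 0.4656

p = 0.4656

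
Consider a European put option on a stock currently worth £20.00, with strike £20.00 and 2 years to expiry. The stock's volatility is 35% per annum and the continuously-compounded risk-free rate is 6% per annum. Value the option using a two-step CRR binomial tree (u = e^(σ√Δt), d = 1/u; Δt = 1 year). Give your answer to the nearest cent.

£2.23

CRR parameters: u = e^(σ√Δt) = e^(0.35·√1) = 1.4191, d = 1/u = 0.7047
Per-period rate: rΔt = 0.06·1 = 0.06, so R = e^0.06 = 1.0618
Risk-neutral probability p = (e^0.06 − 0.7047)/(1.4191 − 0.7047) = 0.3571/0.7144 = 0.4999
Terminal stock prices: S_uu = 40.28, S_ud = 20, S_dd = 9.932
Terminal payoffs (K − S): max(-20.28, 0) = 0, max(0, 0) = 0, max(10.07, 0) = 10.07
Node u (S = 28.38): V_u = e^(−0.06)·[0.4999·0.0000 + 0.5001·0.0000] = 0.0000
Node d (S = 14.09): V_d = e^(−0.06)·[0.4999·0.0000 + 0.5001·10.0683] = 4.7415
Node 0 (S = 20): V_0 = e^(−0.06)·[0.4999·0.0000 + 0.5001·4.7415] = 2.2330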